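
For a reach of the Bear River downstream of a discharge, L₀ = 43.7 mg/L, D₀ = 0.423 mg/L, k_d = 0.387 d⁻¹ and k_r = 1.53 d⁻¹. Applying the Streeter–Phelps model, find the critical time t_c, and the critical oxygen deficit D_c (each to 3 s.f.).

With k_r/k_d = 3.953 and 1 − D₀(k_r−k_d)/(k_d L₀) = 0.9714,
t_c = ln(3.953 × 0.9714) / (1.53 − 0.387) = ln(3.840) / 1.143 = 1.346/1.143 = 1.177 d.
L(t_c) = L₀ e^(−k_d t_c) = 43.7 × 0.6341 = 27.71 mg/L, and at the critical point k_r D_c = k_d L, so D_c = (0.387/1.53) × 27.71 = 7.009 mg/L.

t_c ≈ 1.18 d; D_c ≈ 7.01 mg/L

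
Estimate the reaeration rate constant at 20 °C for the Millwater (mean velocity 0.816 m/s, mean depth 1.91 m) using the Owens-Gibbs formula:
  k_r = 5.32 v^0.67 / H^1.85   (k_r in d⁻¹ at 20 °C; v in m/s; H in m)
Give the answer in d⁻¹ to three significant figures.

k_r = 5.32 × 0.816^0.67 / 1.91^1.85 = 5.32 × 0.8726 / 3.311 = 1.402 d⁻¹.

k_r ≈ 1.40 d⁻¹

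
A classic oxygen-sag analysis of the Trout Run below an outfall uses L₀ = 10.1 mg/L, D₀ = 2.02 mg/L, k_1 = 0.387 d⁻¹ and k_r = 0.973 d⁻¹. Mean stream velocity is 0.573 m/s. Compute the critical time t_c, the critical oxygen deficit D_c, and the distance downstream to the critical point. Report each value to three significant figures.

At the critical point dD/dt = 0, so k_1 L₀ e^(−k_1 t) = k_r D. Substituting D(t) from the Streeter–Phelps equation and solving for t gives
t_c = ln[(k_r/k_1)(1 − D₀(k_r−k_1)/(k_1 L₀))] / (k_r−k_1).
Here k_r−k_1 = 0.5860 d⁻¹ and 1 − D₀(k_r−k_1)/(k_1 L₀) = 1 − 2.02×0.5860/(0.387×10.1) = 0.6972, so
t_c = ln(2.514 × 0.6972) / 0.5860 = 0.5612 / 0.5860 = 0.9577 d.
D_c = (k_1/k_r) L₀ e^(−k_1 t_c) = (0.387/0.973) × 10.1 × e^(−0.387×0.9577) = 0.3977 × 10.1 × 0.6903 = 2.773 mg/L.
x_c = v t_c = 0.573 m/s × 0.9577 d × 86400 s/d = 47410 m ≈ 47.4 km.

t_c ≈ 0.958 d; D_c ≈ 2.77 mg/L; x_c ≈ 47.4 km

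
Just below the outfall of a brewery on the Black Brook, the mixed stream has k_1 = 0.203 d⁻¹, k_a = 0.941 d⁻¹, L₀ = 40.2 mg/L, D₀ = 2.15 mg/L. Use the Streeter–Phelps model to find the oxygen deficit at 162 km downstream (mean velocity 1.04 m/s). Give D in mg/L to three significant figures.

D ≈ 6.04 mg/L

Travel time t = x/v = 162 km / (1.04 m/s) = 162000 m / 1.04 m/s = 155800 s = 1.803 d.
k_1 L₀/(k_a−k_1) = 0.203×40.2/(0.941−0.203) = 8.161/0.7380 = 11.06 mg/L.
e^(−k_1 t) = e^(−0.203×1.803) = 0.6935; e^(−k_a t) = e^(−0.941×1.803) = 0.1833.
D = 11.06 × (0.6935 − 0.1833) + 2.15 × 0.1833 = 5.642 + 0.3941 = 6.036 mg/L.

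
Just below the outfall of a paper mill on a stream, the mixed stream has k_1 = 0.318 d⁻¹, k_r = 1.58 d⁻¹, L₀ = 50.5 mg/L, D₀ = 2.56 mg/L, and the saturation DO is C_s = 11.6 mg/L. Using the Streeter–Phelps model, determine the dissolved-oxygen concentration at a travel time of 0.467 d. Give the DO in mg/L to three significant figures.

k_1 L₀/(k_r−k_1) = 0.318×50.5/(1.58−0.318) = 16.06/1.262 = 12.73 mg/L.
e^(−k_1 t) = e^(−0.318×0.4670) = 0.8620; e^(−k_r t) = e^(−1.58×0.4670) = 0.4781.
D = 12.73 × (0.8620 − 0.4781) + 2.56 × 0.4781 = 4.885 + 1.224 = 6.109 mg/L.
DO = C_s − D = 11.6 − 6.109 = 5.491 mg/L.

DO ≈ 5.49 mg/L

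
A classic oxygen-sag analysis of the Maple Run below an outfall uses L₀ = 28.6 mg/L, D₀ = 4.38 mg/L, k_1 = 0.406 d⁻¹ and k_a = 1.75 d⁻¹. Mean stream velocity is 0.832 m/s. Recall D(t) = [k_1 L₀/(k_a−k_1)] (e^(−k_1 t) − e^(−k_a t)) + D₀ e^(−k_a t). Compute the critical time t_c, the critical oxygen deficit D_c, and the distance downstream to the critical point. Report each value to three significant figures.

t_c ≈ 0.561 d; D_c ≈ 5.28 mg/L; x_c ≈ 40.3 km

At the critical point dD/dt = 0, so k_1 L₀ e^(−k_1 t) = k_a D. Substituting D(t) from the Streeter–Phelps equation and solving for t gives
t_c = ln[(k_a/k_1)(1 − D₀(k_a−k_1)/(k_1 L₀))] / (k_a−k_1).
Here k_a−k_1 = 1.344 d⁻¹ and 1 − D₀(k_a−k_1)/(k_1 L₀) = 1 − 4.38×1.344/(0.406×28.6) = 0.4930, so
t_c = ln(4.310 × 0.4930) / 1.344 = 0.7538 / 1.344 = 0.5609 d.
D_c = (k_1/k_a) L₀ e^(−k_1 t_c) = (0.406/1.75) × 28.6 × e^(−0.406×0.5609) = 0.2320 × 28.6 × 0.7963 = 5.284 mg/L.
x_c = v t_c = 0.832 m/s × 0.5609 d × 86400 s/d = 40320 m ≈ 40.3 km.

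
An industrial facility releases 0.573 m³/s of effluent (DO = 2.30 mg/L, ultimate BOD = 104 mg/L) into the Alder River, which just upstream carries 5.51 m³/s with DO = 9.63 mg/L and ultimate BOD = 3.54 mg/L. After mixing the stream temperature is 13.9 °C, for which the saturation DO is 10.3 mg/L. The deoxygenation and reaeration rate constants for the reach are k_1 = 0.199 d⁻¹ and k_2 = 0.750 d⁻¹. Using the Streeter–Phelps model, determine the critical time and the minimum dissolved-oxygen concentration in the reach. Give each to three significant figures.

Mixed DO = (5.51×9.63 + 0.573×2.30)/(5.51+0.573) = 54.38/6.083 = 8.940 mg/L.
Mixed L₀ = (5.51×3.54 + 0.573×104)/(6.083) = 79.10/6.083 = 13.00 mg/L.
Initial deficit D₀ = C_s − DO₀ = 10.3 − 8.940 = 1.360 mg/L.
t_c = (1/0.5510) ln[(0.750/0.199)(1 − 1.360×0.5510/(0.199×13.00))] = 1.815 × ln(2.677) = 1.787 d.
D_c = (0.199/0.750) × 13.00 × e^(−0.199×1.787) = 0.2653 × 13.00 × 0.7007 = 2.418 mg/L.
Minimum DO = 10.3 − 2.418 = 7.882 mg/L.

t_c ≈ 1.79 d; minimum DO ≈ 7.88 mg/L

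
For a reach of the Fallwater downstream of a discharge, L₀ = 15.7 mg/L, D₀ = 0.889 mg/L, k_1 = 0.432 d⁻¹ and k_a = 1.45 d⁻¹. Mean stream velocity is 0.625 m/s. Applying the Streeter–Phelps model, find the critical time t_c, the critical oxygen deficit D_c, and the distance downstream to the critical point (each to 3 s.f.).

t_c ≈ 1.05 d; D_c ≈ 2.97 mg/L; x_c ≈ 56.6 km

At the critical point dD/dt = 0, so k_1 L₀ e^(−k_1 t) = k_a D. Substituting D(t) from the Streeter–Phelps equation and solving for t gives
t_c = ln[(k_a/k_1)(1 − D₀(k_a−k_1)/(k_1 L₀))] / (k_a−k_1).
Here k_a−k_1 = 1.018 d⁻¹ and 1 − D₀(k_a−k_1)/(k_1 L₀) = 1 − 0.889×1.018/(0.432×15.7) = 0.8666, so
t_c = ln(3.356 × 0.8666) / 1.018 = 1.068 / 1.018 = 1.049 d.
D_c = (k_1/k_a) L₀ e^(−k_1 t_c) = (0.432/1.45) × 15.7 × e^(−0.432×1.049) = 0.2979 × 15.7 × 0.6357 = 2.973 mg/L.
x_c = v t_c = 0.625 m/s × 1.049 d × 86400 s/d = 56640 m ≈ 56.6 km.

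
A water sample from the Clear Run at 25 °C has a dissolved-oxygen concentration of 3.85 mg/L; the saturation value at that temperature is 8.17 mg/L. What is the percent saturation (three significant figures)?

47.1 % saturation

% saturation = C/C_s × 100 = 3.85/8.17 × 100 = 47.1 %.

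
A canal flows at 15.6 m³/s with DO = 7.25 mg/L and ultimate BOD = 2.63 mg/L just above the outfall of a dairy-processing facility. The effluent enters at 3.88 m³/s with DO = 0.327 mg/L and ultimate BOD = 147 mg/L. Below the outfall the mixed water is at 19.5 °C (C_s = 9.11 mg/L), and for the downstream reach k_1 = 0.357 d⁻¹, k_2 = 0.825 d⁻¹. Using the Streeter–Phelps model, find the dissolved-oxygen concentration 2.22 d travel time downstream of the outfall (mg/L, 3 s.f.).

Mixed DO = (15.6×7.25 + 3.88×0.327)/(15.6+3.88) = 114.4/19.48 = 5.871 mg/L.
Mixed L₀ = (15.6×2.63 + 3.88×147)/(19.48) = 611.4/19.48 = 31.39 mg/L.
Initial deficit D₀ = C_s − DO₀ = 9.11 − 5.871 = 3.239 mg/L.
D(2.22) = [0.357×31.39/(0.825−0.357)](e^(−0.357×2.22) − e^(−0.825×2.22)) + 3.239 e^(−0.825×2.22)
= 23.94 × (0.4527 − 0.1602) + 3.239 × 0.1602 = 7.522 mg/L.
DO = 9.11 − 7.522 = 1.588 mg/L.

DO ≈ 1.59 mg/L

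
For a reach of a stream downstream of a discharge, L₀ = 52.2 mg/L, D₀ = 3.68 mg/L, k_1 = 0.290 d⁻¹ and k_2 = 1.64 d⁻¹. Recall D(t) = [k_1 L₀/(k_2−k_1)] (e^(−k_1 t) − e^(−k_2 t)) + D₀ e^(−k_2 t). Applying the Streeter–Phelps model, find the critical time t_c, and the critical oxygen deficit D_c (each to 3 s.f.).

t_c ≈ 0.989 d; D_c ≈ 6.93 mg/L

t_c = [1/(k_2−k_1)] ln[(k_2/k_1)(1 − D₀(k_2−k_1)/(k_1 L₀))]
= [1/(1.64−0.290)] ln[(1.64/0.290)(1 − 3.68×1.350/(0.290×52.2))]
= (1/1.350) ln[5.655 × 0.6718] = 0.7407 × ln(3.799) = 0.7407 × 1.335 = 0.9887 d.
D_c = (k_1/k_2) L₀ e^(−k_1 t_c) = (0.290/1.64) × 52.2 × e^(−0.290×0.9887) = 0.1768 × 52.2 × 0.7507 = 6.929 mg/L.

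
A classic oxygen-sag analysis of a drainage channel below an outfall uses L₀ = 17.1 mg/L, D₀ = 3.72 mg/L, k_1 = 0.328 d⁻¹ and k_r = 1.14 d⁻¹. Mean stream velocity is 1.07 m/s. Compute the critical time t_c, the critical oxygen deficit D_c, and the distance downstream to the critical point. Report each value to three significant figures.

With k_r/k_1 = 3.476 and 1 − D₀(k_r−k_1)/(k_1 L₀) = 0.4614,
t_c = ln(3.476 × 0.4614) / (1.14 − 0.328) = ln(1.604) / 0.8120 = 0.4724/0.8120 = 0.5817 d.
L(t_c) = L₀ e^(−k_1 t_c) = 17.1 × 0.8263 = 14.13 mg/L, and at the critical point k_r D_c = k_1 L, so D_c = (0.328/1.14) × 14.13 = 4.065 mg/L.
x_c = v t_c = 1.07 m/s × 0.5817 d × 86400 s/d = 53780 m ≈ 53.8 km.

t_c ≈ 0.582 d; D_c ≈ 4.07 mg/L; x_c ≈ 53.8 km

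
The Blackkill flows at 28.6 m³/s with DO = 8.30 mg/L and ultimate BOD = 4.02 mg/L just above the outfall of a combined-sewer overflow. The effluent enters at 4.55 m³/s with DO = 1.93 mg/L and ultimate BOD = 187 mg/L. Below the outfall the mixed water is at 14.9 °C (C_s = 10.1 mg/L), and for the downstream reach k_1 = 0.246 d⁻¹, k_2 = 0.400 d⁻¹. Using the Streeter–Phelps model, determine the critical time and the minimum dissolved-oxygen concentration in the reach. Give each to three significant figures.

Mixed DO = (28.6×8.30 + 4.55×1.93)/(28.6+4.55) = 246.2/33.15 = 7.426 mg/L.
Mixed L₀ = (28.6×4.02 + 4.55×187)/(33.15) = 965.8/33.15 = 29.13 mg/L.
Initial deficit D₀ = C_s − DO₀ = 10.1 − 7.426 = 2.674 mg/L.
t_c = (1/0.1540) ln[(0.400/0.246)(1 − 2.674×0.1540/(0.246×29.13))] = 6.494 × ln(1.533) = 2.772 d.
D_c = (0.246/0.400) × 29.13 × e^(−0.246×2.772) = 0.6150 × 29.13 × 0.5056 = 9.059 mg/L.
Minimum DO = 10.1 − 9.059 = 1.041 mg/L.

t_c ≈ 2.77 d; minimum DO ≈ 1.04 mg/L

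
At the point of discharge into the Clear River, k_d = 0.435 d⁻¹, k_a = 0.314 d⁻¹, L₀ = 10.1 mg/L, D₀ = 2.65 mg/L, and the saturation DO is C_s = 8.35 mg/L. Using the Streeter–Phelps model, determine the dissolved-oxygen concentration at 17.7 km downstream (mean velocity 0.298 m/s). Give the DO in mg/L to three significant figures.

DO ≈ 3.88 mg/L

Travel time t = x/v = 17.7 km / (0.298 m/s) = 17700 m / 0.298 m/s = 59400 s = 0.6875 d.
k_d L₀/(k_a−k_d) = 0.435×10.1/(0.314−0.435) = 4.393/-0.1210 = -36.31 mg/L.
e^(−k_d t) = e^(−0.435×0.6875) = 0.7415; e^(−k_a t) = e^(−0.314×0.6875) = 0.8058.
D = -36.31 × (0.7415 − 0.8058) + 2.65 × 0.8058 = 2.335 + 2.135 = 4.471 mg/L.
DO = C_s − D = 8.35 − 4.471 = 3.879 mg/L.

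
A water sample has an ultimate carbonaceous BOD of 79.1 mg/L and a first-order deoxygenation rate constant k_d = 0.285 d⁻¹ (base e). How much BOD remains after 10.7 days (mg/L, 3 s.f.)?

L ≈ 3.75 mg/L

L_t = L₀ e^(−k_d t) = 79.1 × e^(−0.285×10.7) = 79.1 × 0.04738 = 3.748 mg/L.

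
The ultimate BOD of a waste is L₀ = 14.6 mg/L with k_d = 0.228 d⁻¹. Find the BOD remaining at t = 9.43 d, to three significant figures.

L_t = L₀ e^(−k_d t) = 14.6 × e^(−0.228×9.43) = 14.6 × 0.1165 = 1.701 mg/L.

L ≈ 1.70 mg/L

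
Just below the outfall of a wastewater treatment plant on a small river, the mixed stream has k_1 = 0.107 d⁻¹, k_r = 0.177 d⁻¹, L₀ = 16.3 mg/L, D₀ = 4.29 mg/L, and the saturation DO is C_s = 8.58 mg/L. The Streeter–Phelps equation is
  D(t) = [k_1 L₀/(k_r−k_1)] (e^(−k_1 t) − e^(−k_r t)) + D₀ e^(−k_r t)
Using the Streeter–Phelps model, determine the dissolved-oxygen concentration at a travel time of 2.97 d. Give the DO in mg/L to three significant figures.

k_1 L₀/(k_r−k_1) = 0.107×16.3/(0.177−0.107) = 1.744/0.07000 = 24.92 mg/L.
e^(−k_1 t) = e^(−0.107×2.970) = 0.7278; e^(−k_r t) = e^(−0.177×2.970) = 0.5911.
D = 24.92 × (0.7278 − 0.5911) + 4.29 × 0.5911 = 3.404 + 2.536 = 5.940 mg/L.
DO = C_s − D = 8.58 − 5.940 = 2.640 mg/L.

DO ≈ 2.64 mg/L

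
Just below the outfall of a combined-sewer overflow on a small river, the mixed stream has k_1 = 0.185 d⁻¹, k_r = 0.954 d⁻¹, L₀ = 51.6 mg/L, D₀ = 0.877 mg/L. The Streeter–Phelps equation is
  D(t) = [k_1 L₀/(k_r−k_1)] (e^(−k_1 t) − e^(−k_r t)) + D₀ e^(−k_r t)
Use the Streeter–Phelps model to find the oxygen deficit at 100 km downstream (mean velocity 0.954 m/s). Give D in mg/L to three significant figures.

D ≈ 6.29 mg/L

Travel time t = x/v = 100 km / (0.954 m/s) = 100000 m / 0.954 m/s = 104800 s = 1.213 d.
k_1 L₀/(k_r−k_1) = 0.185×51.6/(0.954−0.185) = 9.546/0.7690 = 12.41 mg/L.
e^(−k_1 t) = e^(−0.185×1.213) = 0.7990; e^(−k_r t) = e^(−0.954×1.213) = 0.3143.
D = 12.41 × (0.7990 − 0.3143) + 0.877 × 0.3143 = 6.016 + 0.2756 = 6.292 mg/L.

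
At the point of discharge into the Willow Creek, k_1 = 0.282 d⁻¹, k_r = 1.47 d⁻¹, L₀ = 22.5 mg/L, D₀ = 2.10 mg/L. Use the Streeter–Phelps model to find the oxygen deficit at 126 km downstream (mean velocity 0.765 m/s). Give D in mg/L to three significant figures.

D ≈ 2.92 mg/L

Travel time t = x/v = 126 km / (0.765 m/s) = 126000 m / 0.765 m/s = 164700 s = 1.906 d.
k_1 L₀/(k_r−k_1) = 0.282×22.5/(1.47−0.282) = 6.345/1.188 = 5.341 mg/L.
e^(−k_1 t) = e^(−0.282×1.906) = 0.5842; e^(−k_r t) = e^(−1.47×1.906) = 0.06067.
D = 5.341 × (0.5842 − 0.06067) + 2.10 × 0.06067 = 2.796 + 0.1274 = 2.923 mg/L.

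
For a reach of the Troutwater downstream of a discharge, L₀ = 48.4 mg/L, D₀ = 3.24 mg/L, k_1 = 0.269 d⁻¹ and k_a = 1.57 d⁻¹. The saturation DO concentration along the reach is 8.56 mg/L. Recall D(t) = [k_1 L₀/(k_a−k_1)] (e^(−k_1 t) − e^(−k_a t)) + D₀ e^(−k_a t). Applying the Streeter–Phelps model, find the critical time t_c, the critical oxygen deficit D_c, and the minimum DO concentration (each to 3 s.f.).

t_c ≈ 1.06 d; D_c ≈ 6.24 mg/L; min DO ≈ 2.32 mg/L

With k_a/k_1 = 5.836 and 1 − D₀(k_a−k_1)/(k_1 L₀) = 0.6762,
t_c = ln(5.836 × 0.6762) / (1.57 − 0.269) = ln(3.947) / 1.301 = 1.373/1.301 = 1.055 d.
D_c = (k_1/k_a) L₀ e^(−k_1 t_c) = (0.269/1.57) × 48.4 × e^(−0.269×1.055) = 0.1713 × 48.4 × 0.7529 = 6.243 mg/L.
Minimum DO = C_s − D_c = 8.56 − 6.243 = 2.317 mg/L.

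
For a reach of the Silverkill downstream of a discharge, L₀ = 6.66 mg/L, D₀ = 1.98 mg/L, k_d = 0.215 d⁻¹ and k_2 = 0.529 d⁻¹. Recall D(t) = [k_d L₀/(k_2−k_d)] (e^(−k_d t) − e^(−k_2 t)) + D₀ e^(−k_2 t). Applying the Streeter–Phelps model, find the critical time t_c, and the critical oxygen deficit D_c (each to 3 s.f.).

With k_2/k_d = 2.460 and 1 − D₀(k_2−k_d)/(k_d L₀) = 0.5658,
t_c = ln(2.460 × 0.5658) / (0.529 − 0.215) = ln(1.392) / 0.3140 = 0.3308/0.3140 = 1.054 d.
D_c = (k_d/k_2) L₀ e^(−k_d t_c) = (0.215/0.529) × 6.66 × e^(−0.215×1.054) = 0.4064 × 6.66 × 0.7973 = 2.158 mg/L.

t_c ≈ 1.05 d; D_c ≈ 2.16 mg/L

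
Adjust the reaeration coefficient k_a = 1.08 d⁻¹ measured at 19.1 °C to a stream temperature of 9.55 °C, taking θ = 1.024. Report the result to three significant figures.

k_a ≈ 0.861 d⁻¹

k_a(T₂) = k_a(T₁) · θ^(T₂−T₁) = 1.08 × 1.024^(9.55−19.1)
= 1.08 × 1.024^-9.55 = 1.08 × 0.7973 = 0.8611 d⁻¹.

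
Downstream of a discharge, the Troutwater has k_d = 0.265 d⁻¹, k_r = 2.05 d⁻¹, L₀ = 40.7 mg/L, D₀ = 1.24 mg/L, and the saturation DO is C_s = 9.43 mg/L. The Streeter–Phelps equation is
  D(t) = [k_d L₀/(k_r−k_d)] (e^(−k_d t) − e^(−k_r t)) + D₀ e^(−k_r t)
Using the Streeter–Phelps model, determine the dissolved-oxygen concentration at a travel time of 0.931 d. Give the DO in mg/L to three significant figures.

k_d L₀/(k_r−k_d) = 0.265×40.7/(2.05−0.265) = 10.79/1.785 = 6.042 mg/L.
e^(−k_d t) = e^(−0.265×0.9310) = 0.7814; e^(−k_r t) = e^(−2.05×0.9310) = 0.1483.
D = 6.042 × (0.7814 − 0.1483) + 1.24 × 0.1483 = 3.825 + 0.1839 = 4.009 mg/L.
DO = C_s − D = 9.43 − 4.009 = 5.421 mg/L.

DO ≈ 5.42 mg/L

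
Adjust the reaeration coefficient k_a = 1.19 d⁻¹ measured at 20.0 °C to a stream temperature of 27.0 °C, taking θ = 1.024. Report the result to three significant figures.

k_a(T₂) = k_a(T₁) · θ^(T₂−T₁) = 1.19 × 1.024^(27.0−20.0)
= 1.19 × 1.024^7.00 = 1.19 × 1.181 = 1.405 d⁻¹.

k_a ≈ 1.40 d⁻¹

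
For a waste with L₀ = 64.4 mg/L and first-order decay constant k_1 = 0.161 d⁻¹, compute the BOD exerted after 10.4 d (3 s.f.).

y_t = L₀(1 − e^(−k_1 t)) = 64.4 × (1 − e^(−0.161×10.4))
= 64.4 × (1 − 0.1874) = 64.4 × 0.8126 = 52.33 mg/L.

y ≈ 52.3 mg/L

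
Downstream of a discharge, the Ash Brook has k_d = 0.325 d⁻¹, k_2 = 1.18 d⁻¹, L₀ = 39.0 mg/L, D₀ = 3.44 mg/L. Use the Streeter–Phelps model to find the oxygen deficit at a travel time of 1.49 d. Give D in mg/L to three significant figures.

k_d L₀/(k_2−k_d) = 0.325×39.0/(1.18−0.325) = 12.68/0.8550 = 14.82 mg/L.
e^(−k_d t) = e^(−0.325×1.490) = 0.6162; e^(−k_2 t) = e^(−1.18×1.490) = 0.1724.
D = 14.82 × (0.6162 − 0.1724) + 3.44 × 0.1724 = 6.579 + 0.5929 = 7.172 mg/L.

D ≈ 7.17 mg/L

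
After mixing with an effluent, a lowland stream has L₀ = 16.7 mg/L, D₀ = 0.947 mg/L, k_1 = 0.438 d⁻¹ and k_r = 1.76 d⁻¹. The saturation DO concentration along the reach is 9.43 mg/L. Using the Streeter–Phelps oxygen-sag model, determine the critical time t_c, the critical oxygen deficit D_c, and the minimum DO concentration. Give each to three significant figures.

t_c ≈ 0.910 d; D_c ≈ 2.79 mg/L; min DO ≈ 6.64 mg/L

At the critical point dD/dt = 0, so k_1 L₀ e^(−k_1 t) = k_r D. Substituting D(t) from the Streeter–Phelps equation and solving for t gives
t_c = ln[(k_r/k_1)(1 − D₀(k_r−k_1)/(k_1 L₀))] / (k_r−k_1).
Here k_r−k_1 = 1.322 d⁻¹ and 1 − D₀(k_r−k_1)/(k_1 L₀) = 1 − 0.947×1.322/(0.438×16.7) = 0.8288, so
t_c = ln(4.018 × 0.8288) / 1.322 = 1.203 / 1.322 = 0.9101 d.
L(t_c) = L₀ e^(−k_1 t_c) = 16.7 × 0.6712 = 11.21 mg/L, and at the critical point k_r D_c = k_1 L, so D_c = (0.438/1.76) × 11.21 = 2.790 mg/L.
Minimum DO = C_s − D_c = 9.43 − 2.790 = 6.640 mg/L.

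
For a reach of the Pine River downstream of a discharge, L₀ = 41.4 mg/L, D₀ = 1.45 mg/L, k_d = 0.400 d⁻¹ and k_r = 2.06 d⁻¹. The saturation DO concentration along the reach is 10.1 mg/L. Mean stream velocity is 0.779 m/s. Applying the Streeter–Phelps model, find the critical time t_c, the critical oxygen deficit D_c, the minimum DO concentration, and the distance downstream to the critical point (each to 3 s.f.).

At the critical point dD/dt = 0, so k_d L₀ e^(−k_d t) = k_r D. Substituting D(t) from the Streeter–Phelps equation and solving for t gives
t_c = ln[(k_r/k_d)(1 − D₀(k_r−k_d)/(k_d L₀))] / (k_r−k_d).
Here k_r−k_d = 1.660 d⁻¹ and 1 − D₀(k_r−k_d)/(k_d L₀) = 1 − 1.45×1.660/(0.400×41.4) = 0.8546, so
t_c = ln(5.150 × 0.8546) / 1.660 = 1.482 / 1.660 = 0.8927 d.
D_c = (k_d/k_r) L₀ e^(−k_d t_c) = (0.400/2.06) × 41.4 × e^(−0.400×0.8927) = 0.1942 × 41.4 × 0.6997 = 5.625 mg/L.
Minimum DO = C_s − D_c = 10.1 − 5.625 = 4.475 mg/L.
x_c = v t_c = 0.779 m/s × 0.8927 d × 86400 s/d = 60090 m ≈ 60.1 km.

t_c ≈ 0.893 d; D_c ≈ 5.62 mg/L; min DO ≈ 4.48 mg/L; x_c ≈ 60.1 km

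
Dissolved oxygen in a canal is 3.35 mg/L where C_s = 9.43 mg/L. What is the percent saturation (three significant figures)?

% saturation = C/C_s × 100 = 3.35/9.43 × 100 = 35.5 %.

35.5 % saturation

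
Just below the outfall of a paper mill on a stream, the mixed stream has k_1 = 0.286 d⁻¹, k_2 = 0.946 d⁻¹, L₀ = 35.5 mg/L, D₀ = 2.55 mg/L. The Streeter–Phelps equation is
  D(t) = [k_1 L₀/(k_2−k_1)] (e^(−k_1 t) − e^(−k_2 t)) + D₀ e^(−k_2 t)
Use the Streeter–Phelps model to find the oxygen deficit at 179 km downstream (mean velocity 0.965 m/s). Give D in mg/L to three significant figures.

D ≈ 6.64 mg/L

Travel time t = x/v = 179 km / (0.965 m/s) = 179000 m / 0.965 m/s = 185500 s = 2.147 d.
k_1 L₀/(k_2−k_1) = 0.286×35.5/(0.946−0.286) = 10.15/0.6600 = 15.38 mg/L.
e^(−k_1 t) = e^(−0.286×2.147) = 0.5412; e^(−k_2 t) = e^(−0.946×2.147) = 0.1312.
D = 15.38 × (0.5412 − 0.1312) + 2.55 × 0.1312 = 6.307 + 0.3346 = 6.641 mg/L.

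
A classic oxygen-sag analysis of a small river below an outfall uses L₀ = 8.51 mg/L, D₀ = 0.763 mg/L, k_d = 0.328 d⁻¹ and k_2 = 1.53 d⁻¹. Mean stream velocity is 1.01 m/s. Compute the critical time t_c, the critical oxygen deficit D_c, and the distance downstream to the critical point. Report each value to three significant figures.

t_c ≈ 0.950 d; D_c ≈ 1.34 mg/L; x_c ≈ 82.9 km

With k_2/k_d = 4.665 and 1 − D₀(k_2−k_d)/(k_d L₀) = 0.6714,
t_c = ln(4.665 × 0.6714) / (1.53 − 0.328) = ln(3.132) / 1.202 = 1.142/1.202 = 0.9498 d.
D_c = (k_d/k_2) L₀ e^(−k_d t_c) = (0.328/1.53) × 8.51 × e^(−0.328×0.9498) = 0.2144 × 8.51 × 0.7323 = 1.336 mg/L.
x_c = v t_c = 1.01 m/s × 0.9498 d × 86400 s/d = 82880 m ≈ 82.9 km.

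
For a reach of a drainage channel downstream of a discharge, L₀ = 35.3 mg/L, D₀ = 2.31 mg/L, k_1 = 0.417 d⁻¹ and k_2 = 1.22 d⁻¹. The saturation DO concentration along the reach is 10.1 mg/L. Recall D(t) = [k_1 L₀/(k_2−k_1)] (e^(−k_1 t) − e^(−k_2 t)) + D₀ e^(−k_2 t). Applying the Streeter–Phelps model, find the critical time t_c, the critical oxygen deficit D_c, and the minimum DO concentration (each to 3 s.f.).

t_c ≈ 1.17 d; D_c ≈ 7.41 mg/L; min DO ≈ 2.69 mg/L

t_c = [1/(k_2−k_1)] ln[(k_2/k_1)(1 − D₀(k_2−k_1)/(k_1 L₀))]
= [1/(1.22−0.417)] ln[(1.22/0.417)(1 − 2.31×0.8030/(0.417×35.3))]
= (1/0.8030) ln[2.926 × 0.8740] = 1.245 × ln(2.557) = 1.245 × 0.9388 = 1.169 d.
L(t_c) = L₀ e^(−k_1 t_c) = 35.3 × 0.6141 = 21.68 mg/L, and at the critical point k_2 D_c = k_1 L, so D_c = (0.417/1.22) × 21.68 = 7.410 mg/L.
Minimum DO = C_s − D_c = 10.1 − 7.410 = 2.690 mg/L.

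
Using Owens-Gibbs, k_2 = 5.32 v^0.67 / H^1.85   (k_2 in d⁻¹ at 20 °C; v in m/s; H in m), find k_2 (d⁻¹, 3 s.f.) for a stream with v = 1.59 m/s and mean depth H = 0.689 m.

k_2 ≈ 14.5 d⁻¹

k_2 = 5.32 × 1.59^0.67 / 0.689^1.85 = 5.32 × 1.364 / 0.5020 = 14.46 d⁻¹.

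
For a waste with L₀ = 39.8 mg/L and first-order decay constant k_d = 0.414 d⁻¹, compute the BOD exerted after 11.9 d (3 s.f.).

y ≈ 39.5 mg/L

y_t = L₀(1 − e^(−k_d t)) = 39.8 × (1 − e^(−0.414×11.9))
= 39.8 × (1 − 0.007251) = 39.8 × 0.9927 = 39.51 mg/L.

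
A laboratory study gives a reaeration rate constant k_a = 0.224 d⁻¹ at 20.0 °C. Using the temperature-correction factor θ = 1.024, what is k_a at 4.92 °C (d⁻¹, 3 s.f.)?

k_a ≈ 0.157 d⁻¹

k_a(T₂) = k_a(T₁) · θ^(T₂−T₁) = 0.224 × 1.024^(4.92−20.0)
= 0.224 × 1.024^-15.1 = 0.224 × 0.6993 = 0.1566 d⁻¹.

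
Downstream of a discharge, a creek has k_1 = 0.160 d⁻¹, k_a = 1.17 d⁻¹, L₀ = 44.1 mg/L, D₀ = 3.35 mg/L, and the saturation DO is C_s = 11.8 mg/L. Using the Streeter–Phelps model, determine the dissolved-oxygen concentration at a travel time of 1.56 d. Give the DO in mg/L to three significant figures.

k_1 L₀/(k_a−k_1) = 0.160×44.1/(1.17−0.160) = 7.056/1.010 = 6.986 mg/L.
e^(−k_1 t) = e^(−0.160×1.560) = 0.7791; e^(−k_a t) = e^(−1.17×1.560) = 0.1612.
D = 6.986 × (0.7791 − 0.1612) + 3.35 × 0.1612 = 4.317 + 0.5400 = 4.857 mg/L.
DO = C_s − D = 11.8 − 4.857 = 6.943 mg/L.

DO ≈ 6.94 mg/L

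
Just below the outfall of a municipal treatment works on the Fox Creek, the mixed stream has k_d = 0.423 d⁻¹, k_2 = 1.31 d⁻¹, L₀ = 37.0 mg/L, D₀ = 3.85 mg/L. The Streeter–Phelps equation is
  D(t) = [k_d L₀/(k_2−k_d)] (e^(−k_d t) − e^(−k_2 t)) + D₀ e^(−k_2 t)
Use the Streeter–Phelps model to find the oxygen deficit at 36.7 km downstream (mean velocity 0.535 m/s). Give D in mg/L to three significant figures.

D ≈ 7.74 mg/L

Travel time t = x/v = 36.7 km / (0.535 m/s) = 36700 m / 0.535 m/s = 68600 s = 0.7940 d.
k_d L₀/(k_2−k_d) = 0.423×37.0/(1.31−0.423) = 15.65/0.8870 = 17.64 mg/L.
e^(−k_d t) = e^(−0.423×0.7940) = 0.7147; e^(−k_2 t) = e^(−1.31×0.7940) = 0.3534.
D = 17.64 × (0.7147 − 0.3534) + 3.85 × 0.3534 = 6.375 + 1.361 = 7.736 mg/L.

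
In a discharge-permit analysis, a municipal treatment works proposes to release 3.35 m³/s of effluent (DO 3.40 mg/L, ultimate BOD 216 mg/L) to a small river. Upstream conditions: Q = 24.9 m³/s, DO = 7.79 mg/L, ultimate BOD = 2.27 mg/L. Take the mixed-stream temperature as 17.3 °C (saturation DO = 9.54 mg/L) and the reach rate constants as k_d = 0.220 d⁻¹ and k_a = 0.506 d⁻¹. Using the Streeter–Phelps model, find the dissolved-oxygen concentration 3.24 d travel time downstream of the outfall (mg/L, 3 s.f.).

DO ≈ 2.81 mg/L

Mixed DO = (24.9×7.79 + 3.35×3.40)/(24.9+3.35) = 205.4/28.25 = 7.269 mg/L.
Mixed L₀ = (24.9×2.27 + 3.35×216)/(28.25) = 780.1/28.25 = 27.61 mg/L.
Initial deficit D₀ = C_s − DO₀ = 9.54 − 7.269 = 2.271 mg/L.
D(3.24) = [0.220×27.61/(0.506−0.220)](e^(−0.220×3.24) − e^(−0.506×3.24)) + 2.271 e^(−0.506×3.24)
= 21.24 × (0.4903 − 0.1941) + 2.271 × 0.1941 = 6.732 mg/L.
DO = 9.54 − 6.732 = 2.808 mg/L.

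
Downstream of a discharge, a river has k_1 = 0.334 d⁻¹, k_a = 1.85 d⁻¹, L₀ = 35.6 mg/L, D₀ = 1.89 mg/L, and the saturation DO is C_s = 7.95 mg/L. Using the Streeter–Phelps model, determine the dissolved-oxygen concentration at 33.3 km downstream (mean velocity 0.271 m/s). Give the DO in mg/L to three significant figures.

Travel time t = x/v = 33.3 km / (0.271 m/s) = 33300 m / 0.271 m/s = 122900 s = 1.422 d.
k_1 L₀/(k_a−k_1) = 0.334×35.6/(1.85−0.334) = 11.89/1.516 = 7.843 mg/L.
e^(−k_1 t) = e^(−0.334×1.422) = 0.6219; e^(−k_a t) = e^(−1.85×1.422) = 0.07200.
D = 7.843 × (0.6219 − 0.07200) + 1.89 × 0.07200 = 4.313 + 0.1361 = 4.449 mg/L.
DO = C_s − D = 7.95 − 4.449 = 3.501 mg/L.

DO ≈ 3.50 mg/L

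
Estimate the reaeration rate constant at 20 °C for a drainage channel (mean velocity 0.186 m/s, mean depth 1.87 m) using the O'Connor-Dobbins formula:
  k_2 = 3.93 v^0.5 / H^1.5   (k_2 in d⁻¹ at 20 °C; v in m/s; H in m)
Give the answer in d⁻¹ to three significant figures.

k_2 ≈ 0.663 d⁻¹

k_2 = 3.93 × 0.186^0.5 / 1.87^1.5 = 3.93 × 0.4313 / 2.557 = 0.6628 d⁻¹.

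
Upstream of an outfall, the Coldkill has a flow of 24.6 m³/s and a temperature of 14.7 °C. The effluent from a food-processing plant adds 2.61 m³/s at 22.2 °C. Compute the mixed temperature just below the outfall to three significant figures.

Flow-weighted mixing: C = (Q_r C_r + Q_w C_w)/(Q_r + Q_w)
= (24.6×14.7 + 2.61×22.2)/(24.6 + 2.61) = 419.6/27.21 = 15.42 °C.

15.4 °C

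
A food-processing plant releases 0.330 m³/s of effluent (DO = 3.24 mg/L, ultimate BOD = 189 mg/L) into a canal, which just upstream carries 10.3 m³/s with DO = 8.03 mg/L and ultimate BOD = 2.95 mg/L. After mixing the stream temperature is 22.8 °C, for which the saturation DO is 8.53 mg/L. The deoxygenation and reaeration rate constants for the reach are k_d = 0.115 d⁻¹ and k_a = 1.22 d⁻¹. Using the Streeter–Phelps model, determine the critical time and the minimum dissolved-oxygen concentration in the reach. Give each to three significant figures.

t_c ≈ 1.00 d; minimum DO ≈ 7.80 mg/L

Mixed DO = (10.3×8.03 + 0.330×3.24)/(10.3+0.330) = 83.78/10.63 = 7.881 mg/L.
Mixed L₀ = (10.3×2.95 + 0.330×189)/(10.63) = 92.76/10.63 = 8.726 mg/L.
Initial deficit D₀ = C_s − DO₀ = 8.53 − 7.881 = 0.6487 mg/L.
t_c = (1/1.105) ln[(1.22/0.115)(1 − 0.6487×1.105/(0.115×8.726))] = 0.9050 × ln(3.030) = 1.003 d.
D_c = (0.115/1.22) × 8.726 × e^(−0.115×1.003) = 0.09426 × 8.726 × 0.8910 = 0.7329 mg/L.
Minimum DO = 8.53 − 0.7329 = 7.797 mg/L.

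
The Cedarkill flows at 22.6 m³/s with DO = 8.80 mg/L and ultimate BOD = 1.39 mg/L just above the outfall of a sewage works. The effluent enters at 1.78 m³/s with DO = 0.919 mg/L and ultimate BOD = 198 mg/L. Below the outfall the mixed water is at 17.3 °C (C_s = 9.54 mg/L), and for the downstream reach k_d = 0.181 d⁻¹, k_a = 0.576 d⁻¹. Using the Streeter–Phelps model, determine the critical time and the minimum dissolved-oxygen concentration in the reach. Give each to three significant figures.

t_c ≈ 2.42 d; minimum DO ≈ 6.35 mg/L

Mixed DO = (22.6×8.80 + 1.78×0.919)/(22.6+1.78) = 200.5/24.38 = 8.225 mg/L.
Mixed L₀ = (22.6×1.39 + 1.78×198)/(24.38) = 383.9/24.38 = 15.74 mg/L.
Initial deficit D₀ = C_s − DO₀ = 9.54 − 8.225 = 1.315 mg/L.
t_c = (1/0.3950) ln[(0.576/0.181)(1 − 1.315×0.3950/(0.181×15.74))] = 2.532 × ln(2.602) = 2.421 d.
D_c = (0.181/0.576) × 15.74 × e^(−0.181×2.421) = 0.3142 × 15.74 × 0.6452 = 3.192 mg/L.
Minimum DO = 9.54 − 3.192 = 6.348 mg/L.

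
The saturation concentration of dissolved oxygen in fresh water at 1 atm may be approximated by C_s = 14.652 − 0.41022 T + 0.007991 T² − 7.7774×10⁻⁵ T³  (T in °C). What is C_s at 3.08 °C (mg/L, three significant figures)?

C_s ≈ 13.5 mg/L

C_s = 14.652 − 0.41022×3.08 + 0.007991×3.08² − 7.7774×10⁻⁵×3.08³ = 13.46 mg/L.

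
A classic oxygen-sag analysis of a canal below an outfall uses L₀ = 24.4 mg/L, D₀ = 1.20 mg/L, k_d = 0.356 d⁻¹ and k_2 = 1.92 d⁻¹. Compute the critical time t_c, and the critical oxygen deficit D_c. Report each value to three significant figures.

t_c ≈ 0.922 d; D_c ≈ 3.26 mg/L

With k_2/k_d = 5.393 and 1 − D₀(k_2−k_d)/(k_d L₀) = 0.7839,
t_c = ln(5.393 × 0.7839) / (1.92 − 0.356) = ln(4.228) / 1.564 = 1.442/1.564 = 0.9218 d.
D_c = (k_d/k_2) L₀ e^(−k_d t_c) = (0.356/1.92) × 24.4 × e^(−0.356×0.9218) = 0.1854 × 24.4 × 0.7202 = 3.258 mg/L.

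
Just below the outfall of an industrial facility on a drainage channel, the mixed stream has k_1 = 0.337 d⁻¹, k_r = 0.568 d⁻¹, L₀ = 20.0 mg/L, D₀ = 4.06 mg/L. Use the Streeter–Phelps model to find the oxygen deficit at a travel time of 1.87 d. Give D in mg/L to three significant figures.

k_1 L₀/(k_r−k_1) = 0.337×20.0/(0.568−0.337) = 6.740/0.2310 = 29.18 mg/L.
e^(−k_1 t) = e^(−0.337×1.870) = 0.5325; e^(−k_r t) = e^(−0.568×1.870) = 0.3457.
D = 29.18 × (0.5325 − 0.3457) + 4.06 × 0.3457 = 5.450 + 1.404 = 6.853 mg/L.

D ≈ 6.85 mg/L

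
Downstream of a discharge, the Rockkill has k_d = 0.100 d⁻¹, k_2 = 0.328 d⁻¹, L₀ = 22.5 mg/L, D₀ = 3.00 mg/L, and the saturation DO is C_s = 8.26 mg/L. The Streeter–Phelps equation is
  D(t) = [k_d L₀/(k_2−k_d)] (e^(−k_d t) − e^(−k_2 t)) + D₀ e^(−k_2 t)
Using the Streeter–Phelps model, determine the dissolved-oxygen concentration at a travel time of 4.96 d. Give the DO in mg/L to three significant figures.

DO ≈ 3.60 mg/L

k_d L₀/(k_2−k_d) = 0.100×22.5/(0.328−0.100) = 2.250/0.2280 = 9.868 mg/L.
e^(−k_d t) = e^(−0.100×4.960) = 0.6090; e^(−k_2 t) = e^(−0.328×4.960) = 0.1965.
D = 9.868 × (0.6090 − 0.1965) + 3.00 × 0.1965 = 4.070 + 0.5896 = 4.660 mg/L.
DO = C_s − D = 8.26 − 4.660 = 3.600 mg/L.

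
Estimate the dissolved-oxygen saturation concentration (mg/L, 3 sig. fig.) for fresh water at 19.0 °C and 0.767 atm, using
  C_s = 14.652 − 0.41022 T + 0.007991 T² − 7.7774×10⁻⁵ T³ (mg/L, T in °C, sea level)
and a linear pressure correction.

At sea level: C_s = 14.652 − 0.41022×19.0 + 0.007991×19.0² − 7.7774×10⁻⁵×19.0³ = 9.209 mg/L.
Pressure correction: C_s' = 9.209 × 0.767 = 7.063 mg/L.

C_s ≈ 7.06 mg/L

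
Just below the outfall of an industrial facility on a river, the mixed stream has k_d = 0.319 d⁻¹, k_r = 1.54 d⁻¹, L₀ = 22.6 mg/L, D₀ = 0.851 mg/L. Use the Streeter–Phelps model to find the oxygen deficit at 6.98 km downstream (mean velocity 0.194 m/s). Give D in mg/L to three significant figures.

Travel time t = x/v = 6.98 km / (0.194 m/s) = 6980 m / 0.194 m/s = 35980 s = 0.4164 d.
k_d L₀/(k_r−k_d) = 0.319×22.6/(1.54−0.319) = 7.209/1.221 = 5.905 mg/L.
e^(−k_d t) = e^(−0.319×0.4164) = 0.8756; e^(−k_r t) = e^(−1.54×0.4164) = 0.5266.
D = 5.905 × (0.8756 − 0.5266) + 0.851 × 0.5266 = 2.061 + 0.4481 = 2.509 mg/L.

D ≈ 2.51 mg/L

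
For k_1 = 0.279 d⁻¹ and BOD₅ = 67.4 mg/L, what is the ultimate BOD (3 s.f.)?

BOD₅ = L₀(1 − e^(−5k_1)) ⇒ L₀ = BOD₅ / (1 − e^(−5×0.279))
= 67.4 / (1 − 0.2478) = 67.4 / 0.7522 = 89.61 mg/L.

L₀ ≈ 89.6 mg/L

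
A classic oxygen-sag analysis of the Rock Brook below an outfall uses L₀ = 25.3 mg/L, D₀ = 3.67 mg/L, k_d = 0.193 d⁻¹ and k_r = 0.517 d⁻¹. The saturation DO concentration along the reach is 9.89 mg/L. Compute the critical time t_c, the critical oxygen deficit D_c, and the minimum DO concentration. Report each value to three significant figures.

t_c ≈ 2.18 d; D_c ≈ 6.20 mg/L; min DO ≈ 3.69 mg/L

At the critical point dD/dt = 0, so k_d L₀ e^(−k_d t) = k_r D. Substituting D(t) from the Streeter–Phelps equation and solving for t gives
t_c = ln[(k_r/k_d)(1 − D₀(k_r−k_d)/(k_d L₀))] / (k_r−k_d).
Here k_r−k_d = 0.3240 d⁻¹ and 1 − D₀(k_r−k_d)/(k_d L₀) = 1 − 3.67×0.3240/(0.193×25.3) = 0.7565, so
t_c = ln(2.679 × 0.7565) / 0.3240 = 0.7063 / 0.3240 = 2.180 d.
D_c = (k_d/k_r) L₀ e^(−k_d t_c) = (0.193/0.517) × 25.3 × e^(−0.193×2.180) = 0.3733 × 25.3 × 0.6566 = 6.201 mg/L.
Minimum DO = C_s − D_c = 9.89 − 6.201 = 3.689 mg/L.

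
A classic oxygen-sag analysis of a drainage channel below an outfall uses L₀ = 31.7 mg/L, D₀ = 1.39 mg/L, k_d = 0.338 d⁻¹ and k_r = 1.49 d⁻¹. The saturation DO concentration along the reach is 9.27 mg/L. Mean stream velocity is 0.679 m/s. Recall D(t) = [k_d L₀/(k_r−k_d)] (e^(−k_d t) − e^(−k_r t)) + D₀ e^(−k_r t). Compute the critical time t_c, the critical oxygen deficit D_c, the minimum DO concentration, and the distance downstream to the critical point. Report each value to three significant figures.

t_c = [1/(k_r−k_d)] ln[(k_r/k_d)(1 − D₀(k_r−k_d)/(k_d L₀))]
= [1/(1.49−0.338)] ln[(1.49/0.338)(1 − 1.39×1.152/(0.338×31.7))]
= (1/1.152) ln[4.408 × 0.8506] = 0.8681 × ln(3.749) = 0.8681 × 1.322 = 1.147 d.
L(t_c) = L₀ e^(−k_d t_c) = 31.7 × 0.6786 = 21.51 mg/L, and at the critical point k_r D_c = k_d L, so D_c = (0.338/1.49) × 21.51 = 4.880 mg/L.
Minimum DO = C_s − D_c = 9.27 − 4.880 = 4.390 mg/L.
x_c = v t_c = 0.679 m/s × 1.147 d × 86400 s/d = 67300 m ≈ 67.3 km.

t_c ≈ 1.15 d; D_c ≈ 4.88 mg/L; min DO ≈ 4.39 mg/L; x_c ≈ 67.3 km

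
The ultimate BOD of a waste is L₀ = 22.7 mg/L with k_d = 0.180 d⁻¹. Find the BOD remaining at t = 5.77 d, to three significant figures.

L ≈ 8.03 mg/L

L_t = L₀ e^(−k_d t) = 22.7 × e^(−0.180×5.77) = 22.7 × 0.3539 = 8.035 mg/L.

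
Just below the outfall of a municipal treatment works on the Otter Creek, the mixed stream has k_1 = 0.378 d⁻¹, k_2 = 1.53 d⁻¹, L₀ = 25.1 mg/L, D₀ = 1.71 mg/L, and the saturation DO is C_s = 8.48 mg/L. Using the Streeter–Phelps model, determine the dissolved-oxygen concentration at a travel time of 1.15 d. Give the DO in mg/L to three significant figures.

DO ≈ 4.27 mg/L

k_1 L₀/(k_2−k_1) = 0.378×25.1/(1.53−0.378) = 9.488/1.152 = 8.236 mg/L.
e^(−k_1 t) = e^(−0.378×1.150) = 0.6475; e^(−k_2 t) = e^(−1.53×1.150) = 0.1721.
D = 8.236 × (0.6475 − 0.1721) + 1.71 × 0.1721 = 3.915 + 0.2943 = 4.209 mg/L.
DO = C_s − D = 8.48 − 4.209 = 4.271 mg/L.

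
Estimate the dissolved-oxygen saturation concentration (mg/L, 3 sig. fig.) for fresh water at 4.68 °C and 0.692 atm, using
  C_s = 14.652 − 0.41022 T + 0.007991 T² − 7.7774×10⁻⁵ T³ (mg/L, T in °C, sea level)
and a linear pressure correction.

C_s ≈ 8.93 mg/L

At sea level: C_s = 14.652 − 0.41022×4.68 + 0.007991×4.68² − 7.7774×10⁻⁵×4.68³ = 12.90 mg/L.
Pressure correction: C_s' = 12.90 × 0.692 = 8.926 mg/L.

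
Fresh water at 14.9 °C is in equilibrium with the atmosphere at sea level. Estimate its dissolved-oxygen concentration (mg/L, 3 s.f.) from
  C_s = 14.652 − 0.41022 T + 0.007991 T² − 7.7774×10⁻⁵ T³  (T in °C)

C_s = 14.652 − 0.41022×14.9 + 0.007991×14.9² − 7.7774×10⁻⁵×14.9³ = 10.06 mg/L.

C_s ≈ 10.1 mg/L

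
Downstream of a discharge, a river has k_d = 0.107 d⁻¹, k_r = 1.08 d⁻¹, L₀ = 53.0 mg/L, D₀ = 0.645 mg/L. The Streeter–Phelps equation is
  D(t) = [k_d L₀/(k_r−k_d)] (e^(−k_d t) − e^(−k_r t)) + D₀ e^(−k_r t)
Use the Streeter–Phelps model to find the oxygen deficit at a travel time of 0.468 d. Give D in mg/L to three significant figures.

k_d L₀/(k_r−k_d) = 0.107×53.0/(1.08−0.107) = 5.671/0.9730 = 5.828 mg/L.
e^(−k_d t) = e^(−0.107×0.4680) = 0.9512; e^(−k_r t) = e^(−1.08×0.4680) = 0.6032.
D = 5.828 × (0.9512 − 0.6032) + 0.645 × 0.6032 = 2.028 + 0.3891 = 2.417 mg/L.

D ≈ 2.42 mg/L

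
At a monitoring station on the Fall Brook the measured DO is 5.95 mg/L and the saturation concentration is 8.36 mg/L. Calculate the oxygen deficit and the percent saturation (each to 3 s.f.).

D = C_s − C = 8.36 − 5.95 = 2.41 mg/L.
% saturation = 5.95/8.36 × 100 = 71.2 %.

D ≈ 2.41 mg/L; 71.2 % saturation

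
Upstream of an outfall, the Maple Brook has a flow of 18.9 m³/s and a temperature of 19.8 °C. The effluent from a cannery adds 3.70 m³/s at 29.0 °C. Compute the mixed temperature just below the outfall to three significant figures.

Flow-weighted mixing: C = (Q_r C_r + Q_w C_w)/(Q_r + Q_w)
= (18.9×19.8 + 3.70×29.0)/(18.9 + 3.70) = 481.5/22.60 = 21.31 °C.

21.3 °C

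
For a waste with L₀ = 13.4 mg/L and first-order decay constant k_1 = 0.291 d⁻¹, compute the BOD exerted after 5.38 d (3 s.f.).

y_t = L₀(1 − e^(−k_1 t)) = 13.4 × (1 − e^(−0.291×5.38))
= 13.4 × (1 − 0.2090) = 13.4 × 0.7910 = 10.60 mg/L.

y ≈ 10.6 mg/L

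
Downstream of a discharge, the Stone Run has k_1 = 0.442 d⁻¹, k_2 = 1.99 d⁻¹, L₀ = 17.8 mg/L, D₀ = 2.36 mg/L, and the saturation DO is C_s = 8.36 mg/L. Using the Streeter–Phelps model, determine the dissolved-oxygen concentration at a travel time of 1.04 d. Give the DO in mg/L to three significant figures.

k_1 L₀/(k_2−k_1) = 0.442×17.8/(1.99−0.442) = 7.868/1.548 = 5.082 mg/L.
e^(−k_1 t) = e^(−0.442×1.040) = 0.6315; e^(−k_2 t) = e^(−1.99×1.040) = 0.1262.
D = 5.082 × (0.6315 − 0.1262) + 2.36 × 0.1262 = 2.568 + 0.2979 = 2.866 mg/L.
DO = C_s − D = 8.36 − 2.866 = 5.494 mg/L.

DO ≈ 5.49 mg/L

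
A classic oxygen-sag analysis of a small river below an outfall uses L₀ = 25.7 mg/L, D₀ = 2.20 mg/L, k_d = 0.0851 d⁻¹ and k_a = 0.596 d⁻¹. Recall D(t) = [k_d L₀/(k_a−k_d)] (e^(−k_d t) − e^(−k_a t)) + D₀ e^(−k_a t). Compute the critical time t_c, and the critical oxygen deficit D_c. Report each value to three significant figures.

t_c ≈ 2.40 d; D_c ≈ 2.99 mg/L

With k_a/k_d = 7.004 and 1 − D₀(k_a−k_d)/(k_d L₀) = 0.4861,
t_c = ln(7.004 × 0.4861) / (0.596 − 0.0851) = ln(3.404) / 0.5109 = 1.225/0.5109 = 2.398 d.
D_c = (k_d/k_a) L₀ e^(−k_d t_c) = (0.0851/0.596) × 25.7 × e^(−0.0851×2.398) = 0.1428 × 25.7 × 0.8154 = 2.992 mg/L.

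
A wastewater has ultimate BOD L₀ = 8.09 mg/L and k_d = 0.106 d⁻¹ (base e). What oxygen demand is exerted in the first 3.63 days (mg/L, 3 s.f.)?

y_t = L₀(1 − e^(−k_d t)) = 8.09 × (1 − e^(−0.106×3.63))
= 8.09 × (1 − 0.6806) = 8.09 × 0.3194 = 2.584 mg/L.

y ≈ 2.58 mg/L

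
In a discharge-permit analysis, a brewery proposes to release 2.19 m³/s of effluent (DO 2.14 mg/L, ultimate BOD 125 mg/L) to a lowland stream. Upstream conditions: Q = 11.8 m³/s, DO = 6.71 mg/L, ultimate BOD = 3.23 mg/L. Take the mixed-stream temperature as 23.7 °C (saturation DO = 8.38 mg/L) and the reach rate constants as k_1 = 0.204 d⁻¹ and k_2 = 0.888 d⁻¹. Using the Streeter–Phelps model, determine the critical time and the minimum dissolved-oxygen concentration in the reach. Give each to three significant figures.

Mixed DO = (11.8×6.71 + 2.19×2.14)/(11.8+2.19) = 83.86/13.99 = 5.995 mg/L.
Mixed L₀ = (11.8×3.23 + 2.19×125)/(13.99) = 311.9/13.99 = 22.29 mg/L.
Initial deficit D₀ = C_s − DO₀ = 8.38 − 5.995 = 2.385 mg/L.
t_c = (1/0.6840) ln[(0.888/0.204)(1 − 2.385×0.6840/(0.204×22.29))] = 1.462 × ln(2.791) = 1.501 d.
D_c = (0.204/0.888) × 22.29 × e^(−0.204×1.501) = 0.2297 × 22.29 × 0.7363 = 3.771 mg/L.
Minimum DO = 8.38 − 3.771 = 4.609 mg/L.

t_c ≈ 1.50 d; minimum DO ≈ 4.61 mg/L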